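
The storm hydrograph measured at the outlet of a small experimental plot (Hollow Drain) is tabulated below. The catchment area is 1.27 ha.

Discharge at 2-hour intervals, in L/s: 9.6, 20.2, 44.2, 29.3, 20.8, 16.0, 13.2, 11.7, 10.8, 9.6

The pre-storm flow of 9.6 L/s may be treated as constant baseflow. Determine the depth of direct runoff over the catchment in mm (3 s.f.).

d ≈ 50.7 mm

Direct runoff: 0.0, 10.6, 34.6, 19.7, 11.2, 6.4, 3.6, 2.1, 1.2, 0.0 L/s; ΣQ_DR = 89.40 L/s.
V = ΣQ_DR · Δt = 89.40 × 7200 s = 6.437 × 10^5 L.
Over A = 1.27 ha, depth = V / A = 50.7 mm.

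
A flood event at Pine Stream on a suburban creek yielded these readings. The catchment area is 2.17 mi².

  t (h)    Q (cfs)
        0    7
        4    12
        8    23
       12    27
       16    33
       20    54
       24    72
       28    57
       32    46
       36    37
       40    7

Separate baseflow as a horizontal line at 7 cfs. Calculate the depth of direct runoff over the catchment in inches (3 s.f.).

d ≈ 0.851 in

Direct runoff: 0.0, 5.0, 16.0, 20.0, 26.0, 47.0, 65.0, 50.0, 39.0, 30.0, 0.0 cfs; ΣQ_DR = 298.0 cfs.
V = ΣQ_DR · Δt = 298.0 × 14400 s = 4.291 × 10^6 ft³.
Over A = 2.17 mi², depth = V / A = 0.851 in.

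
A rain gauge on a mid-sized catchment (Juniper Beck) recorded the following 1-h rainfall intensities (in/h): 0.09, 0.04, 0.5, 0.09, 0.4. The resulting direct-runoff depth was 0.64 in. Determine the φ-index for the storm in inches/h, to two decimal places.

φ ≈ 0.13 in/h

Only the 2 blocks with intensity above φ contribute runoff: 0.5, 0.4 in/h.
Σ(I−φ)·Δt = d  ⇒  (0.5+0.4 − 2φ)·1 = 0.64
φ = (0.9000 − 0.64/1) / 2 = 0.13 in/h.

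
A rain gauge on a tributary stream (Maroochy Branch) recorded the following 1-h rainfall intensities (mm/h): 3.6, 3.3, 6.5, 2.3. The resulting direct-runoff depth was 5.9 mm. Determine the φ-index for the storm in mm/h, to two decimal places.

φ ≈ 2.50 mm/h

Only the 3 blocks with intensity above φ contribute runoff: 3.6, 3.3, 6.5 mm/h.
Σ(I−φ)·Δt = d  ⇒  (3.6+3.3+6.5 − 3φ)·1 = 5.9
φ = (13.40 − 5.9/1) / 3 = 2.50 mm/h.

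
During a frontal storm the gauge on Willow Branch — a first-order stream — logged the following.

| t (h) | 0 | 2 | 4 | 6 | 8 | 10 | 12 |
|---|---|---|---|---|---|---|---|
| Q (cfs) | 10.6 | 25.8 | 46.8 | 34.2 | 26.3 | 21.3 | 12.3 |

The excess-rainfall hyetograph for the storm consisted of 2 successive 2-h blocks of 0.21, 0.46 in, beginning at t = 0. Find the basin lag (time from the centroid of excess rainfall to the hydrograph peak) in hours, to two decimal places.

Centroid of excess rainfall: t_c = Σ P_i·t̄_i / ΣP_i = 2.3731 h (block centres at 1, 3 h).
Hydrograph peak occurs at t = 4 h, so basin lag t_L = 4 − 2.3731 = 1.63 h.

t_L ≈ 1.63 h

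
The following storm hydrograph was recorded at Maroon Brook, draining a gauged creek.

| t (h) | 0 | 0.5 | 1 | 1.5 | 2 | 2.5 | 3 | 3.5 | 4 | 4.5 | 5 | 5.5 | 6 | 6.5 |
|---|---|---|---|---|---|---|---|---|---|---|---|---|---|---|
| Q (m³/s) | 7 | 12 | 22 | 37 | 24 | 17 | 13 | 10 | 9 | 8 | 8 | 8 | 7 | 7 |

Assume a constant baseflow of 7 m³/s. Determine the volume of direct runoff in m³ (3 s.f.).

Direct-runoff ordinates (Q − Q_b): 0.0, 5.0, 15.0, 30.0, 17.0, 10.0, 6.0, 3.0, 2.0, 1.0, 1.0, 1.0, 0.0, 0.0 m³/s.
ΣQ_DR = 91.00 m³/s.
With Δt = 0.5 h = 1800 s, V = ΣQ_DR · Δt = 91.00 × 1800 = 1.64 × 10^5 m³.

V ≈ 1.64 × 10^5 m³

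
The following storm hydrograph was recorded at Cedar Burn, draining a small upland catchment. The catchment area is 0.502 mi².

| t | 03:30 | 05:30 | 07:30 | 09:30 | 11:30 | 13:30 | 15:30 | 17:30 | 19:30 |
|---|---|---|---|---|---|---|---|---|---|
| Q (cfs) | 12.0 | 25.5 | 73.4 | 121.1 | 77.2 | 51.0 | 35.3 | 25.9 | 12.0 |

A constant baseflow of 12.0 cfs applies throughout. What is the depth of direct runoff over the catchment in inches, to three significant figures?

d ≈ 2.01 in

Direct runoff: 0.0, 13.5, 61.4, 109.1, 65.2, 39.0, 23.3, 13.9, 0.0 cfs; ΣQ_DR = 325.4 cfs.
V = ΣQ_DR · Δt = 325.4 × 7200 s = 2.343 × 10^6 ft³.
Over A = 0.502 mi², depth = V / A = 2.01 in.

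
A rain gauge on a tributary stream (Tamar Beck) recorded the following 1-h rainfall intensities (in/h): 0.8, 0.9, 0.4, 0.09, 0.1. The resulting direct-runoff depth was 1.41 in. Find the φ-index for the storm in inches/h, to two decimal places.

Only the 3 blocks with intensity above φ contribute runoff: 0.8, 0.9, 0.4 in/h.
Σ(I−φ)·Δt = d  ⇒  (0.8+0.9+0.4 − 3φ)·1 = 1.41
φ = (2.100 − 1.41/1) / 3 = 0.23 in/h.

φ ≈ 0.23 in/h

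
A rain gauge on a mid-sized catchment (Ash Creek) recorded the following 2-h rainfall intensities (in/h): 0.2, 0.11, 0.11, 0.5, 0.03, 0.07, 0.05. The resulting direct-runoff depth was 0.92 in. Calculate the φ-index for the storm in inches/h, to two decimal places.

φ ≈ 0.12 in/h

Only the 2 blocks with intensity above φ contribute runoff: 0.2, 0.5 in/h.
Σ(I−φ)·Δt = d  ⇒  (0.2+0.5 − 2φ)·2 = 0.92
φ = (0.7000 − 0.92/2) / 2 = 0.12 in/h.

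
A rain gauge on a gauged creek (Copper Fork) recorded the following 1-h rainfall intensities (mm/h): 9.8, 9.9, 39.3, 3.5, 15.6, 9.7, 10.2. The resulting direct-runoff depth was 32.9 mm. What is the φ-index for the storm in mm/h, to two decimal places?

Only the 2 blocks with intensity above φ contribute runoff: 39.3, 15.6 mm/h.
Σ(I−φ)·Δt = d  ⇒  (39.3+15.6 − 2φ)·1 = 32.9
φ = (54.90 − 32.9/1) / 2 = 11.00 mm/h.

φ ≈ 11.00 mm/h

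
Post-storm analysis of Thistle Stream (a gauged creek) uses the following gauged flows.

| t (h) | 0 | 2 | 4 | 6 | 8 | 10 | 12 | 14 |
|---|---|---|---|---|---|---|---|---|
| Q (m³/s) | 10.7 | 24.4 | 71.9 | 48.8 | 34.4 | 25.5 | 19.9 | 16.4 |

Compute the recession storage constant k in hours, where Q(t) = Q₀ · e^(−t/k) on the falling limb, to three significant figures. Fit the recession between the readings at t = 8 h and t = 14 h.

k ≈ 8.10 h

On the falling limb, Q drops from 34.4 to 16.4 m³/s between t = 8 h and t = 14 h (Δt = 6 h).
k = −Δt / ln(Q₂/Q₁) = −6 / ln(16.4/34.4) = 8.10 h.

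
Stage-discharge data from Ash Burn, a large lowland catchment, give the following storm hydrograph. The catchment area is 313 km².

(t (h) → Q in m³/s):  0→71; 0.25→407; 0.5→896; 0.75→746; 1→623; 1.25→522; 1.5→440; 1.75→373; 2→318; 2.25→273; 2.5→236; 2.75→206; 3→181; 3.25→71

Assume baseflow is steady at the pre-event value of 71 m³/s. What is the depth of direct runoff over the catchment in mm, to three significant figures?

d ≈ 12.6 mm

Direct runoff: 0.0, 336.0, 825.0, 675.0, 552.0, 451.0, 369.0, 302.0, 247.0, 202.0, 165.0, 135.0, 110.0, 0.0 m³/s; ΣQ_DR = 4369 m³/s.
V = ΣQ_DR · Δt = 4369 × 900 s = 3.932 × 10^6 m³.
Over A = 313 km², depth = V / A = 12.6 mm.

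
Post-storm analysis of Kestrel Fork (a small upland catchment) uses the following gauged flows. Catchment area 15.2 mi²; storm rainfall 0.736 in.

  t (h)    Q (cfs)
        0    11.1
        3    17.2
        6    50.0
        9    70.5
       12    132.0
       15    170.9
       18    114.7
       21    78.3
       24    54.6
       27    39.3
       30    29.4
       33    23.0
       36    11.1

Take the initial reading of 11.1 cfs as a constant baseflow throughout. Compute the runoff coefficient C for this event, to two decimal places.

C ≈ 0.27

ΣQ_DR = 657.8 cfs; V = ΣQ_DR·Δt = 7.104 × 10^6 ft³.
Runoff depth d = V / A = 0.2012 in.
C = d / P = 0.2012 / 0.736 = 0.27.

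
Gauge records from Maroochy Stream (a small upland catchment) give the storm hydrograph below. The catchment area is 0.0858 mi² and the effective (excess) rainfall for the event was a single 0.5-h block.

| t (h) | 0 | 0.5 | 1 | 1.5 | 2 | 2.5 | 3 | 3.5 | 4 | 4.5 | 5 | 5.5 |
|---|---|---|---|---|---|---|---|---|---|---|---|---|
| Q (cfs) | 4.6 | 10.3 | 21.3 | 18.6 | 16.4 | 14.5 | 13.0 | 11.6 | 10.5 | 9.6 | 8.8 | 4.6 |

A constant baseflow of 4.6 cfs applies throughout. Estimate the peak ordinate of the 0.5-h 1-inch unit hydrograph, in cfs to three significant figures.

Direct runoff: 0.0, 5.7, 16.7, 14.0, 11.8, 9.9, 8.4, 7.0, 5.9, 5.0, 4.2, 0.0 cfs; ΣQ_DR = 88.60 cfs, peak = 16.7 cfs.
Runoff depth d = ΣQ_DR·Δt / A = 88.60 × 1800 / (0.0858 mi²) = 0.8001 in.
The 1-inch UH is the DRH scaled by (1 in)/d, so U_p = 16.7 × 1/0.8001 = 20.9 cfs.

U_p ≈ 20.9 cfs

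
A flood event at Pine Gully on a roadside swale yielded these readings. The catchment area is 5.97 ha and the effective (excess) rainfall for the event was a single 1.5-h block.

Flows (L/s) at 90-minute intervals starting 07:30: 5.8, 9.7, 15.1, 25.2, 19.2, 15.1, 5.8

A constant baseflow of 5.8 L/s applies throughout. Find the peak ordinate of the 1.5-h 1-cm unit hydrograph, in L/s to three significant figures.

U_p ≈ 38.8 L/s

Direct runoff: 0.0, 3.9, 9.3, 19.4, 13.4, 9.3, 0.0 L/s; ΣQ_DR = 55.30 L/s, peak = 19.4 L/s.
Runoff depth d = ΣQ_DR·Δt / A = 55.30 × 5400 / (5.97 ha) = 5.002 mm.
The 1-cm UH is the DRH scaled by (10 mm)/d, so U_p = 19.4 × 10/5.002 = 38.8 L/s.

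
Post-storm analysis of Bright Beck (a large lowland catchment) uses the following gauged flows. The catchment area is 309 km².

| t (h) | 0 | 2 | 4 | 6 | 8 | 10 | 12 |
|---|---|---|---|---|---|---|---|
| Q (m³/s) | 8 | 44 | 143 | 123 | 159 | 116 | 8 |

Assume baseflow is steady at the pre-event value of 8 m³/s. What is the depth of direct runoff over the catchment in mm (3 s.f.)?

Direct runoff: 0.0, 36.0, 135.0, 115.0, 151.0, 108.0, 0.0 m³/s; ΣQ_DR = 545.0 m³/s.
V = ΣQ_DR · Δt = 545.0 × 7200 s = 3.924 × 10^6 m³.
Over A = 309 km², depth = V / A = 12.7 mm.

d ≈ 12.7 mm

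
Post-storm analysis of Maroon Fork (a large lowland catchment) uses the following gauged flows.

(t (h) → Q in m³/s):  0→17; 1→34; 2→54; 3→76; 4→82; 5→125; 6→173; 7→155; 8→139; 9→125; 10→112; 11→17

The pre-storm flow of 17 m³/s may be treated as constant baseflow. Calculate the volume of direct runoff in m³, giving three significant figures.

V ≈ 3.26 × 10^6 m³

Direct-runoff ordinates (Q − Q_b): 0.0, 17.0, 37.0, 59.0, 65.0, 108.0, 156.0, 138.0, 122.0, 108.0, 95.0, 0.0 m³/s.
ΣQ_DR = 905.0 m³/s.
With Δt = 1 h = 3600 s, V = ΣQ_DR · Δt = 905.0 × 3600 = 3.26 × 10^6 m³.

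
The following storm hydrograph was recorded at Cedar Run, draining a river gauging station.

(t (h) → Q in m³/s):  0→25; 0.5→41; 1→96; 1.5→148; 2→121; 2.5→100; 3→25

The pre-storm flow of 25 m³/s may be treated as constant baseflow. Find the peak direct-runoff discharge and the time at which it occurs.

Subtracting baseflow gives direct-runoff ordinates: 0.0, 16.0, 71.0, 123.0, 96.0, 75.0, 0.0 m³/s.
The maximum is 123.0 m³/s, occurring at the reading for t = 1.5 h.

Q_p = 123.0 m³/s at t = 1.5 h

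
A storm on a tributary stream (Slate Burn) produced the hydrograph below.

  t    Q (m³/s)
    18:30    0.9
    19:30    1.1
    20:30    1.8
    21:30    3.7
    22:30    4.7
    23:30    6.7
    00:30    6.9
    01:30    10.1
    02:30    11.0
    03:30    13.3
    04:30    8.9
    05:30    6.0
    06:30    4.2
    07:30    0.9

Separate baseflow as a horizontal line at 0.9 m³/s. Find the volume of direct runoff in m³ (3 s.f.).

V ≈ 2.43 × 10^5 m³

Direct-runoff ordinates (Q − Q_b): 0.0, 0.2, 0.9, 2.8, 3.8, 5.8, 6.0, 9.2, 10.1, 12.4, 8.0, 5.1, 3.3, 0.0 m³/s.
ΣQ_DR = 67.60 m³/s.
With Δt = 1 h = 3600 s, V = ΣQ_DR · Δt = 67.60 × 3600 = 2.43 × 10^5 m³.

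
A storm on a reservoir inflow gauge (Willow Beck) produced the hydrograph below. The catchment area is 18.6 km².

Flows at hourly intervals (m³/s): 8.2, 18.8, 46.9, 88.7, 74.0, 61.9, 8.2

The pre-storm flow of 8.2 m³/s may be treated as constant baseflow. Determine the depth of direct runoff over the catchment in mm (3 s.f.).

Direct runoff: 0.0, 10.6, 38.7, 80.5, 65.8, 53.7, 0.0 m³/s; ΣQ_DR = 249.3 m³/s.
V = ΣQ_DR · Δt = 249.3 × 3600 s = 8.975 × 10^5 m³.
Over A = 18.6 km², depth = V / A = 48.3 mm.

d ≈ 48.3 mm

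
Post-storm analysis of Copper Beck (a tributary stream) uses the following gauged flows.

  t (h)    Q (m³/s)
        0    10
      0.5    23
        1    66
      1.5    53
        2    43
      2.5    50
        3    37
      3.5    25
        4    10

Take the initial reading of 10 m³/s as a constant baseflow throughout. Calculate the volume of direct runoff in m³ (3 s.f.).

Direct-runoff ordinates (Q − Q_b): 0.0, 13.0, 56.0, 43.0, 33.0, 40.0, 27.0, 15.0, 0.0 m³/s.
ΣQ_DR = 227.0 m³/s.
With Δt = 0.5 h = 1800 s, V = ΣQ_DR · Δt = 227.0 × 1800 = 4.09 × 10^5 m³.

V ≈ 4.09 × 10^5 m³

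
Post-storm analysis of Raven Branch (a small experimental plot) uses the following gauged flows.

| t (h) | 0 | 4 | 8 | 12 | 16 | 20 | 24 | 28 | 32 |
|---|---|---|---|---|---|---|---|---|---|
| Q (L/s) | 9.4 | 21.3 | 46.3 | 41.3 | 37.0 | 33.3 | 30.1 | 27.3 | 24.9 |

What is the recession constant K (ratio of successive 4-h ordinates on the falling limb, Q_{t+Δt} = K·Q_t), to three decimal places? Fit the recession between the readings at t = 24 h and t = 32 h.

Using the recession-limb readings at t = 24 h and t = 32 h: Q falls from 30.1 to 24.9 L/s over 2 intervals.
K = (Q₂/Q₁)^(1/2) = (24.9/30.1)^(1/2) = 0.910.

K ≈ 0.910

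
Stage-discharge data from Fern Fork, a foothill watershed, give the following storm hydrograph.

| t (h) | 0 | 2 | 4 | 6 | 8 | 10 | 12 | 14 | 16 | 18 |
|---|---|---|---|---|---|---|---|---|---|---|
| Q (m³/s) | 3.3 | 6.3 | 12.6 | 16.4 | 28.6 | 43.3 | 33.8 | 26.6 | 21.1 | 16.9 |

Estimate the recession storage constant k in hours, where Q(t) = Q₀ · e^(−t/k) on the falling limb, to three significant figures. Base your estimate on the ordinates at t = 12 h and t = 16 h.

k ≈ 8.49 h

On the falling limb, Q drops from 33.8 to 21.1 m³/s between t = 12 h and t = 16 h (Δt = 4 h).
k = −Δt / ln(Q₂/Q₁) = −4 / ln(21.1/33.8) = 8.49 h.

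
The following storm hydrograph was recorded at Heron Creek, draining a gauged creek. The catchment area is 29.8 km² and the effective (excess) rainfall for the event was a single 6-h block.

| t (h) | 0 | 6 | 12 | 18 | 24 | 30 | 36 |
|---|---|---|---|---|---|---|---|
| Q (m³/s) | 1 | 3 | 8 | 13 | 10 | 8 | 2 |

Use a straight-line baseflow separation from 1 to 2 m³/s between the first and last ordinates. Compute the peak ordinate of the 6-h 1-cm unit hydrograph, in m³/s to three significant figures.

U_p ≈ 4.60 m³/s

Direct runoff: 0.00, 1.83, 6.67, 11.50, 8.33, 6.17, 0.00 m³/s; ΣQ_DR = 34.50 m³/s, peak = 11.50 m³/s.
Runoff depth d = ΣQ_DR·Δt / A = 34.50 × 21600 / (29.8 km²) = 25.01 mm.
The 1-cm UH is the DRH scaled by (10 mm)/d, so U_p = 11.50 × 10/25.01 = 4.60 m³/s.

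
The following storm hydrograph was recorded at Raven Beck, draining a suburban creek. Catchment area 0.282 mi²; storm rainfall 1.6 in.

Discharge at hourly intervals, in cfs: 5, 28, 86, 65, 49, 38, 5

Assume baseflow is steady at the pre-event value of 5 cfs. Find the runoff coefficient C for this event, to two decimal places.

C ≈ 0.83

ΣQ_DR = 241.0 cfs; V = ΣQ_DR·Δt = 8.676 × 10^5 ft³.
Runoff depth d = V / A = 1.324 in.
C = d / P = 1.324 / 1.6 = 0.83.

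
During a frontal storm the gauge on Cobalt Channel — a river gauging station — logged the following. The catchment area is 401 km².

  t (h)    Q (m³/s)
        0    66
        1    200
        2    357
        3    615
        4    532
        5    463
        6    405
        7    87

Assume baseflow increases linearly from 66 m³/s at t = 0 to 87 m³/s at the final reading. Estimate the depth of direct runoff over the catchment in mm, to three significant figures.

Direct runoff: 0.00, 131.00, 285.00, 540.00, 454.00, 382.00, 321.00, 0.00 m³/s; ΣQ_DR = 2113 m³/s.
V = ΣQ_DR · Δt = 2113 × 3600 s = 7.607 × 10^6 m³.
Over A = 401 km², depth = V / A = 19.0 mm.

d ≈ 19.0 mm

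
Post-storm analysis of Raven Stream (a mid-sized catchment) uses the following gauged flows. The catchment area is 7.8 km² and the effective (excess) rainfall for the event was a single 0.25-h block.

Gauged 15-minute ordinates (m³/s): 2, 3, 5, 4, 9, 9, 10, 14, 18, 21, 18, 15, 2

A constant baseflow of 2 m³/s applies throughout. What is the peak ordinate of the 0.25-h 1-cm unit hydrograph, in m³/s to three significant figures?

U_p ≈ 15.8 m³/s

Direct runoff: 0.0, 1.0, 3.0, 2.0, 7.0, 7.0, 8.0, 12.0, 16.0, 19.0, 16.0, 13.0, 0.0 m³/s; ΣQ_DR = 104.0 m³/s, peak = 19.0 m³/s.
Runoff depth d = ΣQ_DR·Δt / A = 104.0 × 900 / (7.8 km²) = 12.00 mm.
The 1-cm UH is the DRH scaled by (10 mm)/d, so U_p = 19.0 × 10/12.00 = 15.8 m³/s.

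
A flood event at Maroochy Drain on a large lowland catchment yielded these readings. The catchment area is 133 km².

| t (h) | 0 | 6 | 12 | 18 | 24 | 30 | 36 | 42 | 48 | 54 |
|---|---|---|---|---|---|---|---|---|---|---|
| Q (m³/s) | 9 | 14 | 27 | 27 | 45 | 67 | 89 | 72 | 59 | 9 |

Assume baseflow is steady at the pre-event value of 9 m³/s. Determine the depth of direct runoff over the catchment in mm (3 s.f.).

Direct runoff: 0.0, 5.0, 18.0, 18.0, 36.0, 58.0, 80.0, 63.0, 50.0, 0.0 m³/s; ΣQ_DR = 328.0 m³/s.
V = ΣQ_DR · Δt = 328.0 × 21600 s = 7.085 × 10^6 m³.
Over A = 133 km², depth = V / A = 53.3 mm.

d ≈ 53.3 mm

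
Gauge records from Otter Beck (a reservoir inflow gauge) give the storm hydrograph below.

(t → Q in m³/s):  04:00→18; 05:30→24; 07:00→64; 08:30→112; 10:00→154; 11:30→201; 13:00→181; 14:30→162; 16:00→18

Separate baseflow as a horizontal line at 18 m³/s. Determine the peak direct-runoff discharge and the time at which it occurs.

Q_p = 183.0 m³/s at t = 11:30

Subtracting baseflow gives direct-runoff ordinates: 0.0, 6.0, 46.0, 94.0, 136.0, 183.0, 163.0, 144.0, 0.0 m³/s.
The maximum is 183.0 m³/s, occurring at the reading for t = 11:30.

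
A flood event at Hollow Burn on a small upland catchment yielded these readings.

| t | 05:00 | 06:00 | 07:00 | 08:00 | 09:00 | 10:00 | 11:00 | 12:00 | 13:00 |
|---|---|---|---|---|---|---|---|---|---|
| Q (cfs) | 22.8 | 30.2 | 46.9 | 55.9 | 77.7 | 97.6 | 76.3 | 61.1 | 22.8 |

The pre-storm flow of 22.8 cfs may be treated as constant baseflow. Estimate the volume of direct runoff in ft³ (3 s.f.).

Direct-runoff ordinates (Q − Q_b): 0.0, 7.4, 24.1, 33.1, 54.9, 74.8, 53.5, 38.3, 0.0 cfs.
ΣQ_DR = 286.1 cfs.
With Δt = 1 h = 3600 s, V = ΣQ_DR · Δt = 286.1 × 3600 = 1.03 × 10^6 ft³.

V ≈ 1.03 × 10^6 ft³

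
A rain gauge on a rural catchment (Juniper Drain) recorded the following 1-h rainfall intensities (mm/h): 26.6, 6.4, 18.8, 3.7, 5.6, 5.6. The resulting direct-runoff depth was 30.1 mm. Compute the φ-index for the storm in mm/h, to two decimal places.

φ ≈ 7.65 mm/h

Only the 2 blocks with intensity above φ contribute runoff: 26.6, 18.8 mm/h.
Σ(I−φ)·Δt = d  ⇒  (26.6+18.8 − 2φ)·1 = 30.1
φ = (45.40 − 30.1/1) / 2 = 7.65 mm/h.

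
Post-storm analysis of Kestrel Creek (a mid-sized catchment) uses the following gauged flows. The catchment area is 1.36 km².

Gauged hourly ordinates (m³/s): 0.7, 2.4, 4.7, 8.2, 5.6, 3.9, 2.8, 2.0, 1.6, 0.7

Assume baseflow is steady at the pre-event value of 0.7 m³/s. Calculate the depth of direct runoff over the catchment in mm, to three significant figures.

Direct runoff: 0.0, 1.7, 4.0, 7.5, 4.9, 3.2, 2.1, 1.3, 0.9, 0.0 m³/s; ΣQ_DR = 25.60 m³/s.
V = ΣQ_DR · Δt = 25.60 × 3600 s = 92160 m³.
Over A = 1.36 km², depth = V / A = 67.8 mm.

d ≈ 67.8 mm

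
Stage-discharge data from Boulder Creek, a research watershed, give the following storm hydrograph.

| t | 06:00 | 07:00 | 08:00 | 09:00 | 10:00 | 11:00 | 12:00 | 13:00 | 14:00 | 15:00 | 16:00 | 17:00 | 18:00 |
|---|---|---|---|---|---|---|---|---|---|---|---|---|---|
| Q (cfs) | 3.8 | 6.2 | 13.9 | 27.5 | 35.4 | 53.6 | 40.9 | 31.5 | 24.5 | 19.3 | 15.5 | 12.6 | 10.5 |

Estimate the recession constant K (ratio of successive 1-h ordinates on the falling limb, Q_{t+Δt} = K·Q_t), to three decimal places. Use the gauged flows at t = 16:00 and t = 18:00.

Using the recession-limb readings at t = 16:00 and t = 18:00: Q falls from 15.5 to 10.5 cfs over 2 intervals.
K = (Q₂/Q₁)^(1/2) = (10.5/15.5)^(1/2) = 0.823.

K ≈ 0.823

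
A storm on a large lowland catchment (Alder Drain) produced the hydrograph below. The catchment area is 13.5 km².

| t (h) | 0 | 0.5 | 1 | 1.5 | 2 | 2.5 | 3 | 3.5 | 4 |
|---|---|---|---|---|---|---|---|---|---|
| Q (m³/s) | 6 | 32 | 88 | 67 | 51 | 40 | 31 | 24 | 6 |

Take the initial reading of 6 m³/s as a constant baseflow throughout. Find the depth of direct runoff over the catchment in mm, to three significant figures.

d ≈ 38.8 mm

Direct runoff: 0.0, 26.0, 82.0, 61.0, 45.0, 34.0, 25.0, 18.0, 0.0 m³/s; ΣQ_DR = 291.0 m³/s.
V = ΣQ_DR · Δt = 291.0 × 1800 s = 5.238 × 10^5 m³.
Over A = 13.5 km², depth = V / A = 38.8 mm.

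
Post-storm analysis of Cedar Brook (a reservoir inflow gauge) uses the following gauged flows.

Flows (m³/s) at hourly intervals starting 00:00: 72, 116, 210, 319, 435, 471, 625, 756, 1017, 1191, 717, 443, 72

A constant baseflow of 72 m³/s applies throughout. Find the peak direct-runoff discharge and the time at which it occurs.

Q_p = 1119.0 m³/s at t = 09:00

Subtracting baseflow gives direct-runoff ordinates: 0.0, 44.0, 138.0, 247.0, 363.0, 399.0, 553.0, 684.0, 945.0, 1119.0, 645.0, 371.0, 0.0 m³/s.
The maximum is 1119.0 m³/s, occurring at the reading for t = 09:00.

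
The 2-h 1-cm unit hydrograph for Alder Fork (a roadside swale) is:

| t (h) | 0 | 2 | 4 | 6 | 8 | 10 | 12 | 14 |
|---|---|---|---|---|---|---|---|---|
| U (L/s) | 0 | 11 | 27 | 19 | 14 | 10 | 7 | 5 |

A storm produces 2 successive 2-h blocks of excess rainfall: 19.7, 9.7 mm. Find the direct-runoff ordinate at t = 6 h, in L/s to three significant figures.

Q ≈ 63.6 L/s

By discrete convolution, Q_j = Σ (P_i / 10 mm) · U_{j−i}.
At t = 6 h (j=3): Q = (19.7/10)·19 + (9.7/10)·27 = 63.6 L/s.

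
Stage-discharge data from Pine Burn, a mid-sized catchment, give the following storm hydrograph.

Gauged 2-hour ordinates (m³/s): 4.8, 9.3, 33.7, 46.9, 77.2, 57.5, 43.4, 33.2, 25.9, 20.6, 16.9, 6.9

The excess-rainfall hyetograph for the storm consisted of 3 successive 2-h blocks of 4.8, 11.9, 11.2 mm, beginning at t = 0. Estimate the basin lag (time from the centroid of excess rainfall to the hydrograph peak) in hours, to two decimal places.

t_L ≈ 4.54 h

Centroid of excess rainfall: t_c = Σ P_i·t̄_i / ΣP_i = 3.4588 h (block centres at 1, 3, 5 h).
Hydrograph peak occurs at t = 8 h, so basin lag t_L = 8 − 3.4588 = 4.54 h.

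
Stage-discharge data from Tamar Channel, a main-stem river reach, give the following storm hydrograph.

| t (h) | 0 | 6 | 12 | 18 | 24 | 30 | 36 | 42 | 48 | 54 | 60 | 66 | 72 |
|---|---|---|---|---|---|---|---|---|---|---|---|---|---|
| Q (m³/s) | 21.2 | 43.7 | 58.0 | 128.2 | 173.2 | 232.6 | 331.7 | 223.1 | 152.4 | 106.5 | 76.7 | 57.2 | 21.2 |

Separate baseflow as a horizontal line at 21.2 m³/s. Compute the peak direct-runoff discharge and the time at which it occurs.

Subtracting baseflow gives direct-runoff ordinates: 0.0, 22.5, 36.8, 107.0, 152.0, 211.4, 310.5, 201.9, 131.2, 85.3, 55.5, 36.0, 0.0 m³/s.
The maximum is 310.5 m³/s, occurring at the reading for t = 36 h.

Q_p = 310.5 m³/s at t = 36 h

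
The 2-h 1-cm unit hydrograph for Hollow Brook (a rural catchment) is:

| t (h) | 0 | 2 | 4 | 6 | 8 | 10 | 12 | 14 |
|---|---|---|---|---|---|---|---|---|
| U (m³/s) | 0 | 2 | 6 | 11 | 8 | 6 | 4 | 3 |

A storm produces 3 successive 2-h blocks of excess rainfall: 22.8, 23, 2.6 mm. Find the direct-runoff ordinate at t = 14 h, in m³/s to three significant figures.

Q ≈ 17.6 m³/s

By discrete convolution, Q_j = Σ (P_i / 10 mm) · U_{j−i}.
At t = 14 h (j=7): Q = (22.8/10)·3 + (23/10)·4 + (2.6/10)·6 = 17.6 m³/s.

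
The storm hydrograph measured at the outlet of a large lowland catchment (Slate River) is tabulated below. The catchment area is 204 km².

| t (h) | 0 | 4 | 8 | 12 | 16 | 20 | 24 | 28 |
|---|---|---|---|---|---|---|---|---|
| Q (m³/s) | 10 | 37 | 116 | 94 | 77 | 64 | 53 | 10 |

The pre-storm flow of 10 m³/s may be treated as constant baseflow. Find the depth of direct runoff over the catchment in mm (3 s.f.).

d ≈ 26.9 mm

Direct runoff: 0.0, 27.0, 106.0, 84.0, 67.0, 54.0, 43.0, 0.0 m³/s; ΣQ_DR = 381.0 m³/s.
V = ΣQ_DR · Δt = 381.0 × 14400 s = 5.486 × 10^6 m³.
Over A = 204 km², depth = V / A = 26.9 mm.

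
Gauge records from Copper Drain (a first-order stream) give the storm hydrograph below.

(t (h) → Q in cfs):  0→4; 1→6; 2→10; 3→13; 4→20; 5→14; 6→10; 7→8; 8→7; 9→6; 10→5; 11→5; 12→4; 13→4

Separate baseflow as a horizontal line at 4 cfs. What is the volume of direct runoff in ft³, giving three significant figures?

Direct-runoff ordinates (Q − Q_b): 0.0, 2.0, 6.0, 9.0, 16.0, 10.0, 6.0, 4.0, 3.0, 2.0, 1.0, 1.0, 0.0, 0.0 cfs.
ΣQ_DR = 60.00 cfs.
With Δt = 1 h = 3600 s, V = ΣQ_DR · Δt = 60.00 × 3600 = 2.16 × 10^5 ft³.

V ≈ 2.16 × 10^5 ft³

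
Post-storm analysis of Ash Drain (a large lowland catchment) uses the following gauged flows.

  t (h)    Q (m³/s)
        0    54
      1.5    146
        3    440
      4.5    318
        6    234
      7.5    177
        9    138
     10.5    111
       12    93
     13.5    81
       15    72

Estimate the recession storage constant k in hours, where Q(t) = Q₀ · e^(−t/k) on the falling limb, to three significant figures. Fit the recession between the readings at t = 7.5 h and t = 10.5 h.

On the falling limb, Q drops from 177 to 111 m³/s between t = 7.5 h and t = 10.5 h (Δt = 3 h).
k = −Δt / ln(Q₂/Q₁) = −3 / ln(111/177) = 6.43 h.

k ≈ 6.43 h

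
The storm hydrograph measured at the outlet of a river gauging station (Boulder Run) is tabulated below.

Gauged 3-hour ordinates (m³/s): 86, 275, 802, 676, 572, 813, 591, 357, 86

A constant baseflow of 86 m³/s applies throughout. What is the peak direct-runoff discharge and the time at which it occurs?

Subtracting baseflow gives direct-runoff ordinates: 0.0, 189.0, 716.0, 590.0, 486.0, 727.0, 505.0, 271.0, 0.0 m³/s.
The maximum is 727.0 m³/s, occurring at the reading for t = 15 h.

Q_p = 727.0 m³/s at t = 15 h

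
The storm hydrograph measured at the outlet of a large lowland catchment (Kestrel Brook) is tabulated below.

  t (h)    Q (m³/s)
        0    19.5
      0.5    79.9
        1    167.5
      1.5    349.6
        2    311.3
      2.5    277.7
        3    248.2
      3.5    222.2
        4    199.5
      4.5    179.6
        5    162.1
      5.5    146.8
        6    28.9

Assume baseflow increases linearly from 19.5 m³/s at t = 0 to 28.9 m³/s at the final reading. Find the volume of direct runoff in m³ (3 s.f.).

V ≈ 3.74 × 10^6 m³

Direct-runoff ordinates (Q − Q_b): 0.00, 59.62, 146.43, 327.75, 288.67, 254.28, 224.00, 197.22, 173.73, 153.05, 134.77, 118.68, 0.00 m³/s.
ΣQ_DR = 2078 m³/s.
With Δt = 0.5 h = 1800 s, V = ΣQ_DR · Δt = 2078 × 1800 = 3.74 × 10^6 m³.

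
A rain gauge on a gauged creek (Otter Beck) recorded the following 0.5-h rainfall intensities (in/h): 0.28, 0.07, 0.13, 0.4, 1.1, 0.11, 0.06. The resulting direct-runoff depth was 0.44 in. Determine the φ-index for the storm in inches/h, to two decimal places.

φ ≈ 0.31 in/h

Only the 2 blocks with intensity above φ contribute runoff: 0.4, 1.1 in/h.
Σ(I−φ)·Δt = d  ⇒  (0.4+1.1 − 2φ)·0.5 = 0.44
φ = (1.500 − 0.44/0.5) / 2 = 0.31 in/h.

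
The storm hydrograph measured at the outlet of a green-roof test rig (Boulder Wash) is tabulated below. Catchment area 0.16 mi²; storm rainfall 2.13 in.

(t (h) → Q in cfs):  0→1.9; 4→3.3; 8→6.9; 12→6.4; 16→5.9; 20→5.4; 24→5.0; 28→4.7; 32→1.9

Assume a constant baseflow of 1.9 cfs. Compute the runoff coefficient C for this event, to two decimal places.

C ≈ 0.44

ΣQ_DR = 24.30 cfs; V = ΣQ_DR·Δt = 3.499 × 10^5 ft³.
Runoff depth d = V / A = 0.9414 in.
C = d / P = 0.9414 / 2.13 = 0.44.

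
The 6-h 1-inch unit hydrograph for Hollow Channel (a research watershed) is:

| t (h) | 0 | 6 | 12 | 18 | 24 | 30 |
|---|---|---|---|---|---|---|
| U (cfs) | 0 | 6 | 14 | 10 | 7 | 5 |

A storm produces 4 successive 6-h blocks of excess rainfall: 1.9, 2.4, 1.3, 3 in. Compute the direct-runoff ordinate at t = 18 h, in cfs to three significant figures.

Q ≈ 60.4 cfs

By discrete convolution, Q_j = Σ (P_i / 1 in) · U_{j−i}.
At t = 18 h (j=3): Q = (1.9/1)·10 + (2.4/1)·14 + (1.3/1)·6 + (3/1)·0 = 60.4 cfs.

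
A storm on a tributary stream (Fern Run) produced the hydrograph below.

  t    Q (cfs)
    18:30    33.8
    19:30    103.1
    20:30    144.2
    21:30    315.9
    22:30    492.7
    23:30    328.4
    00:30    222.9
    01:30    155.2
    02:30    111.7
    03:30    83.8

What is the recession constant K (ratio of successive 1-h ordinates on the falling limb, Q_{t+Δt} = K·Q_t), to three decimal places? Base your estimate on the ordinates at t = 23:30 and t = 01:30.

Using the recession-limb readings at t = 23:30 and t = 01:30: Q falls from 328.4 to 155.2 cfs over 2 intervals.
K = (Q₂/Q₁)^(1/2) = (155.2/328.4)^(1/2) = 0.687.

K ≈ 0.687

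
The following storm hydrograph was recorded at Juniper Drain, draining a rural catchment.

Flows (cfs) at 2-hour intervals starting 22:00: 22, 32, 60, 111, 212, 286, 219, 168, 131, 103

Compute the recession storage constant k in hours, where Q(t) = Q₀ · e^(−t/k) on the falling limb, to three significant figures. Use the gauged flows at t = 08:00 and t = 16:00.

On the falling limb, Q drops from 286 to 103 cfs between t = 08:00 and t = 16:00 (Δt = 8 h).
k = −Δt / ln(Q₂/Q₁) = −8 / ln(103/286) = 7.83 h.

k ≈ 7.83 h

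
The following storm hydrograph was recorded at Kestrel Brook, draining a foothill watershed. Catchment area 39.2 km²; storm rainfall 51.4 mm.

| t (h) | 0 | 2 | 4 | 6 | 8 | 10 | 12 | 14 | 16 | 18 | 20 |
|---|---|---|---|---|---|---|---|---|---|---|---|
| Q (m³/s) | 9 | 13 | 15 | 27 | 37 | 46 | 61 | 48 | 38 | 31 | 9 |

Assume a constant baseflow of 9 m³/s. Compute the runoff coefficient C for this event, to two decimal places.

ΣQ_DR = 235.0 m³/s; V = ΣQ_DR·Δt = 1.692 × 10^6 m³.
Runoff depth d = V / A = 43.16 mm.
C = d / P = 43.16 / 51.4 = 0.84.

C ≈ 0.84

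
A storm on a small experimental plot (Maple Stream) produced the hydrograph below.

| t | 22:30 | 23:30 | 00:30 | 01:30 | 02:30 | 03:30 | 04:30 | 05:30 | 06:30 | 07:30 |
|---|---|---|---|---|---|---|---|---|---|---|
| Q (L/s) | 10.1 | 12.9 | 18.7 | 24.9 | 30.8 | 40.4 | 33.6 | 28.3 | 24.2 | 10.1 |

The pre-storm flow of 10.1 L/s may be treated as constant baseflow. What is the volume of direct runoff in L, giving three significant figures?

Direct-runoff ordinates (Q − Q_b): 0.0, 2.8, 8.6, 14.8, 20.7, 30.3, 23.5, 18.2, 14.1, 0.0 L/s.
ΣQ_DR = 133.0 L/s.
With Δt = 1 h = 3600 s, V = ΣQ_DR · Δt = 133.0 × 3600 = 4.79 × 10^5 L.

V ≈ 4.79 × 10^5 L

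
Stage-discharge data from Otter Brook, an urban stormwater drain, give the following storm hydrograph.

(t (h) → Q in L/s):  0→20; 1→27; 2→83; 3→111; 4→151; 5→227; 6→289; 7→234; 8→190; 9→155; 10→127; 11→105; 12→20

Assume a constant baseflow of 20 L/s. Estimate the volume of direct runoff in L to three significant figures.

V ≈ 5.32 × 10^6 L

Direct-runoff ordinates (Q − Q_b): 0.0, 7.0, 63.0, 91.0, 131.0, 207.0, 269.0, 214.0, 170.0, 135.0, 107.0, 85.0, 0.0 L/s.
ΣQ_DR = 1479 L/s.
With Δt = 1 h = 3600 s, V = ΣQ_DR · Δt = 1479 × 3600 = 5.32 × 10^6 L.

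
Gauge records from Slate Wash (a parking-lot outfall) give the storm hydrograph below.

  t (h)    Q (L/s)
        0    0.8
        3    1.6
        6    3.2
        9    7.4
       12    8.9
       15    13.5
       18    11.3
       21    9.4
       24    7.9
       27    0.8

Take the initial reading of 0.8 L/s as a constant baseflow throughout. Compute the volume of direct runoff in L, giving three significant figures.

V ≈ 6.13 × 10^5 L

Direct-runoff ordinates (Q − Q_b): 0.0, 0.8, 2.4, 6.6, 8.1, 12.7, 10.5, 8.6, 7.1, 0.0 L/s.
ΣQ_DR = 56.80 L/s.
With Δt = 3 h = 10800 s, V = ΣQ_DR · Δt = 56.80 × 10800 = 6.13 × 10^5 L.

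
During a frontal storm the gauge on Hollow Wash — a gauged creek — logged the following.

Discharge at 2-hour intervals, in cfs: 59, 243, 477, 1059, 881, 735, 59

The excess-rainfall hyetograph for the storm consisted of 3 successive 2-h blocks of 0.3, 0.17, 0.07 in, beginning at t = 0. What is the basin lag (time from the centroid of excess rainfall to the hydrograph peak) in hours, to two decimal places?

Centroid of excess rainfall: t_c = Σ P_i·t̄_i / ΣP_i = 2.1481 h (block centres at 1, 3, 5 h).
Hydrograph peak occurs at t = 6 h, so basin lag t_L = 6 − 2.1481 = 3.85 h.

t_L ≈ 3.85 h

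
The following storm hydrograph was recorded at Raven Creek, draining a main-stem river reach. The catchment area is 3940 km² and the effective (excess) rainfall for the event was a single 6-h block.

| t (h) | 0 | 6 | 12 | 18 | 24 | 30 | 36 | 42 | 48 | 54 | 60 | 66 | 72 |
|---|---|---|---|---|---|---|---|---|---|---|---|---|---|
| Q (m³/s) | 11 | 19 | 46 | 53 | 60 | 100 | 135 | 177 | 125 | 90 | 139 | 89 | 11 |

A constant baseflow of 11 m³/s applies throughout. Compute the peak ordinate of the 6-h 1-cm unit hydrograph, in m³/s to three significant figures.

U_p ≈ 332 m³/s

Direct runoff: 0.0, 8.0, 35.0, 42.0, 49.0, 89.0, 124.0, 166.0, 114.0, 79.0, 128.0, 78.0, 0.0 m³/s; ΣQ_DR = 912.0 m³/s, peak = 166.0 m³/s.
Runoff depth d = ΣQ_DR·Δt / A = 912.0 × 21600 / (3940 km²) = 5.000 mm.
The 1-cm UH is the DRH scaled by (10 mm)/d, so U_p = 166.0 × 10/5.000 = 332 m³/s.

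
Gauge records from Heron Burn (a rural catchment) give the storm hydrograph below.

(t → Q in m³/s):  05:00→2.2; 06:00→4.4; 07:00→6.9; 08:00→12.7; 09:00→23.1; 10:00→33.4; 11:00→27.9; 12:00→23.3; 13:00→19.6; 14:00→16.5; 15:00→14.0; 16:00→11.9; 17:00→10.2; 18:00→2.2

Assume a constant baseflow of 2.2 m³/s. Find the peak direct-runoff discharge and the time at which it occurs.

Q_p = 31.2 m³/s at t = 10:00

Subtracting baseflow gives direct-runoff ordinates: 0.0, 2.2, 4.7, 10.5, 20.9, 31.2, 25.7, 21.1, 17.4, 14.3, 11.8, 9.7, 8.0, 0.0 m³/s.
The maximum is 31.2 m³/s, occurring at the reading for t = 10:00.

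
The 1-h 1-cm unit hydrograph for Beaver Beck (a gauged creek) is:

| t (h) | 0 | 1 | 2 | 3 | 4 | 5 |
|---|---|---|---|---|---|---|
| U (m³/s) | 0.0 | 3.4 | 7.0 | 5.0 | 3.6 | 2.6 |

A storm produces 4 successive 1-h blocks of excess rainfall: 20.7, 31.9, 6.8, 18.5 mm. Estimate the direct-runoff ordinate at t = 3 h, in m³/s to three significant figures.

By discrete convolution, Q_j = Σ (P_i / 10 mm) · U_{j−i}.
At t = 3 h (j=3): Q = (20.7/10)·5.0 + (31.9/10)·7.0 + (6.8/10)·3.4 + (18.5/10)·0.0 = 35.0 m³/s.

Q ≈ 35.0 m³/s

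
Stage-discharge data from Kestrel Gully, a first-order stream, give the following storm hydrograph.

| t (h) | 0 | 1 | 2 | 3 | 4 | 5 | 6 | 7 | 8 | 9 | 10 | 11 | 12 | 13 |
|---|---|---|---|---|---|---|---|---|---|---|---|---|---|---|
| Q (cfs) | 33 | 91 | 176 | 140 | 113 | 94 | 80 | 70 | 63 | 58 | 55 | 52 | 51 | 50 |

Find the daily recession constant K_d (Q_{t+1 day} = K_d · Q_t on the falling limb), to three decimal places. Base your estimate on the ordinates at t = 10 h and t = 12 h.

K_d ≈ 0.404

Between t = 10 h and t = 12 h the flow falls from 55 to 51 cfs over 2×1 h = 2 h.
Per-interval ratio K = (51/55)^(1/2) = 0.9630; K_d = K^(24/1) = 0.404.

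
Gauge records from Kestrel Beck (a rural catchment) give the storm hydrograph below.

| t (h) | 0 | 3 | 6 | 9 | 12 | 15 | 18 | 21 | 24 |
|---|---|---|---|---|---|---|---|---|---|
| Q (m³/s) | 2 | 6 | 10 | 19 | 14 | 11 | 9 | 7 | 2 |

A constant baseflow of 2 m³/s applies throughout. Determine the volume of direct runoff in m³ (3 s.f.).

Direct-runoff ordinates (Q − Q_b): 0.0, 4.0, 8.0, 17.0, 12.0, 9.0, 7.0, 5.0, 0.0 m³/s.
ΣQ_DR = 62.00 m³/s.
With Δt = 3 h = 10800 s, V = ΣQ_DR · Δt = 62.00 × 10800 = 6.70 × 10^5 m³.

V ≈ 6.70 × 10^5 m³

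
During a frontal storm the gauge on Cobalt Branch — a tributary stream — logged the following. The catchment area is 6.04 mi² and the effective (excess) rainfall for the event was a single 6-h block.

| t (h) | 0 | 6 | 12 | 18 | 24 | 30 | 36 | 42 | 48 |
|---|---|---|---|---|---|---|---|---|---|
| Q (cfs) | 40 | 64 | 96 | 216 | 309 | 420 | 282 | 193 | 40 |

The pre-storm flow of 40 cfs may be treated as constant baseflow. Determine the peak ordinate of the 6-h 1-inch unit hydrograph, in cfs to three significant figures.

U_p ≈ 190 cfs

Direct runoff: 0.0, 24.0, 56.0, 176.0, 269.0, 380.0, 242.0, 153.0, 0.0 cfs; ΣQ_DR = 1300 cfs, peak = 380.0 cfs.
Runoff depth d = ΣQ_DR·Δt / A = 1300 × 21600 / (6.04 mi²) = 2.001 in.
The 1-inch UH is the DRH scaled by (1 in)/d, so U_p = 380.0 × 1/2.001 = 190 cfs.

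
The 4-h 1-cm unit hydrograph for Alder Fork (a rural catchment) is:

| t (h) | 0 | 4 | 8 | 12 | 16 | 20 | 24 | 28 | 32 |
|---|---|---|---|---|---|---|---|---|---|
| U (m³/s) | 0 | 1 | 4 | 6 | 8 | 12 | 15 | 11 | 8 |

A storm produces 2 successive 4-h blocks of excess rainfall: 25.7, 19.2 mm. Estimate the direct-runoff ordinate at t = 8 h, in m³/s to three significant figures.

Q ≈ 12.2 m³/s

By discrete convolution, Q_j = Σ (P_i / 10 mm) · U_{j−i}.
At t = 8 h (j=2): Q = (25.7/10)·4 + (19.2/10)·1 = 12.2 m³/s.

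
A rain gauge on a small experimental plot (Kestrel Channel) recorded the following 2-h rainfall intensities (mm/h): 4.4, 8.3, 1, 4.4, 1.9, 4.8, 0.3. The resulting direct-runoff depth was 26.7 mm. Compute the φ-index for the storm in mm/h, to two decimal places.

Only the 4 blocks with intensity above φ contribute runoff: 4.4, 8.3, 4.4, 4.8 mm/h.
Σ(I−φ)·Δt = d  ⇒  (4.4+8.3+4.4+4.8 − 4φ)·2 = 26.7
φ = (21.90 − 26.7/2) / 4 = 2.14 mm/h.

φ ≈ 2.14 mm/h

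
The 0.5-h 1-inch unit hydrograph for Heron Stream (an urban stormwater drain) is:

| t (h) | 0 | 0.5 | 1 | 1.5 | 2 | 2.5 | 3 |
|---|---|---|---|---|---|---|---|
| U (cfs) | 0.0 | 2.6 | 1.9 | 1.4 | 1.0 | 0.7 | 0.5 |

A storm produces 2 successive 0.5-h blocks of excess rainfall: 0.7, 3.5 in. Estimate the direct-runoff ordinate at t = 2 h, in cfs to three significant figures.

Q ≈ 5.60 cfs

By discrete convolution, Q_j = Σ (P_i / 1 in) · U_{j−i}.
At t = 2 h (j=4): Q = (0.7/1)·1.0 + (3.5/1)·1.4 = 5.60 cfs.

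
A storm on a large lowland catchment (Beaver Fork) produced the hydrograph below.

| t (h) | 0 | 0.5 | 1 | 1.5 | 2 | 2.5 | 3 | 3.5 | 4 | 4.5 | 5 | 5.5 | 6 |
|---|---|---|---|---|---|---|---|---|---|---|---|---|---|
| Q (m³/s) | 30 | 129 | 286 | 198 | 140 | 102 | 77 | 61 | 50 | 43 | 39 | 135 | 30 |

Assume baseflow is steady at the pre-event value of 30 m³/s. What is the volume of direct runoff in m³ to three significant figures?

Direct-runoff ordinates (Q − Q_b): 0.0, 99.0, 256.0, 168.0, 110.0, 72.0, 47.0, 31.0, 20.0, 13.0, 9.0, 105.0, 0.0 m³/s.
ΣQ_DR = 930.0 m³/s.
With Δt = 0.5 h = 1800 s, V = ΣQ_DR · Δt = 930.0 × 1800 = 1.67 × 10^6 m³.

V ≈ 1.67 × 10^6 m³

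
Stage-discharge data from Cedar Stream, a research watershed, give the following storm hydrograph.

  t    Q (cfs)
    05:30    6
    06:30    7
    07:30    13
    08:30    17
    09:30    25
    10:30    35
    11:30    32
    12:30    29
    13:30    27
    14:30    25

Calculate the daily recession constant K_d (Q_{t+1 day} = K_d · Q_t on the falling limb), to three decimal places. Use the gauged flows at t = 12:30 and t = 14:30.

Between t = 12:30 and t = 14:30 the flow falls from 29 to 25 cfs over 2×1 h = 2 h.
Per-interval ratio K = (25/29)^(1/2) = 0.9285; K_d = K^(24/1) = 0.168.

K_d ≈ 0.168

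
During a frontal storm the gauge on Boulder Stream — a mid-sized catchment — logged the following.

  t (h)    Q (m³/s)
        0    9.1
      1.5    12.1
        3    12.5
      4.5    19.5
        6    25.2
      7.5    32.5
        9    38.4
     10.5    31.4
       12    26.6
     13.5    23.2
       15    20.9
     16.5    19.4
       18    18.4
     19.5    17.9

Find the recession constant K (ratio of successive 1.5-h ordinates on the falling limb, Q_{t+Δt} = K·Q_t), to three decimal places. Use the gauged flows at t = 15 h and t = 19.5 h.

Using the recession-limb readings at t = 15 h and t = 19.5 h: Q falls from 20.9 to 17.9 m³/s over 3 intervals.
K = (Q₂/Q₁)^(1/3) = (17.9/20.9)^(1/3) = 0.950.

K ≈ 0.950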